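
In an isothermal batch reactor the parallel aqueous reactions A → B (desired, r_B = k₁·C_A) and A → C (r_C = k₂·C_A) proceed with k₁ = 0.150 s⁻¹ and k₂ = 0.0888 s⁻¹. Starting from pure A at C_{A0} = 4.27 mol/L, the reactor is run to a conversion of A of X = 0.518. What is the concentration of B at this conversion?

1.39 mol/L

C_A = C_{A0}(1−X) = 2.058 mol/L.
Both paths are first order in A, so the instantaneous fraction to B is constant: dC_B/d(−C_A) = k₁/(k₁+k₂) = 0.6281.
C_B = 0.6281·(C_{A0}−C_A) = 0.6281×2.212 = 1.39 mol/L.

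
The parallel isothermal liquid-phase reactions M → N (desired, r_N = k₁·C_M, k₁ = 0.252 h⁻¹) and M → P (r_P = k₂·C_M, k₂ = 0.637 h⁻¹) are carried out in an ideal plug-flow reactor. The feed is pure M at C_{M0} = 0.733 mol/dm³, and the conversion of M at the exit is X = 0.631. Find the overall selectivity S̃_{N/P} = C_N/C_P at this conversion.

C_M = C_{M0}(1−X) = 0.2705 mol/dm³.
Both paths are first order in M, so the instantaneous fraction to N is constant: dC_N/d(−C_M) = k₁/(k₁+k₂) = 0.2835.
C_N = 0.2835·(C_{M0}−C_M) = 0.2835×0.4625 = 0.131 mol/dm³.
C_P = (C_{M0}−C_M)−C_N = 0.3314 mol/dm³; S̃_{N/P} = 0.1311/0.3314 = 0.396.

0.396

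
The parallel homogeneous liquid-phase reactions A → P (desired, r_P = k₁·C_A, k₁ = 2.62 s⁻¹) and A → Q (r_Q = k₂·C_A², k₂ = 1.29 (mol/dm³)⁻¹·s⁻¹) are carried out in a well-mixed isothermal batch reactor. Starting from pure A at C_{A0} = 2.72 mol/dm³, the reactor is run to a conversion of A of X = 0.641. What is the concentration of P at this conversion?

0.929 mol/dm³

C_A = C_{A0}(1−X) = 0.9765 mol/dm³.
Along a PFR/batch, dC_P/dC_A = −r_P/(r_P+r_Q) = −k₁/(k₁+k₂·C_A).
Integrating from C_{A0} to C_A: C_P = (2.62/1.29)·ln[(2.62+1.29·2.72)/(2.62+1.29·0.976)] = 2.031·ln(6.129/3.880) = 0.9287 mol/dm³.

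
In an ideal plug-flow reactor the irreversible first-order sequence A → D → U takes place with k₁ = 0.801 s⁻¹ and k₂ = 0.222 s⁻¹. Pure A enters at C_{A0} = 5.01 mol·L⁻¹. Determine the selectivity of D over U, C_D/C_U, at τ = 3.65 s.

For first-order series with pure A initially, C_D(τ) = k₁C_{A0}/(k₂−k₁)·(e^(−k₁τ) − e^(−k₂τ)).
e^(−k₁τ) = e^(−0.801×3.65) = e^(−2.924) = 0.05374; e^(−k₂τ) = e^(−0.8103) = 0.4447.
C_D = 0.801×5.01/(0.222−0.801) × (0.05374−0.4447) = (-6.931)×(-0.3910) = 2.710 mol·L⁻¹.
C_A = C_{A0}e^(−k₁τ) = 0.2692 mol·L⁻¹, so C_U = C_{A0}−C_A−C_D = 2.031 mol·L⁻¹; C_D/C_U = 1.33.

1.33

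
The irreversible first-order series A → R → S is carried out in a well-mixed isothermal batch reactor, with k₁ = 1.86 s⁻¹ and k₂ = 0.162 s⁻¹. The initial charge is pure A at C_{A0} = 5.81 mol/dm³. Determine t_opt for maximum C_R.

The intermediate peaks when r₁ = r₂, i.e. k₁e^(−k₁t) = k₂e^(−k₂t), giving t_opt = ln(k₂/k₁)/(k₂−k₁).
= ln(0.162/1.86)/(0.162−1.86) = ln(0.08710)/-1.698 = -2.441/-1.698 = 1.44 s.

1.44 s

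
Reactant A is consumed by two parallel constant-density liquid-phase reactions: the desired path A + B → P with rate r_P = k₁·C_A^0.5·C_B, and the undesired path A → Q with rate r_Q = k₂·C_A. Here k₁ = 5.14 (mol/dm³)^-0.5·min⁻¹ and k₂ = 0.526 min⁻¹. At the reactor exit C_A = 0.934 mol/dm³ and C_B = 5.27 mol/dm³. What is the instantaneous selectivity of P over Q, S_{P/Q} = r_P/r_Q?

53.3

S_{P/Q} = r_P/r_Q = (k₁·C_A^0.5·C_B)/(k₂·C_A) = (k₁/k₂)·C_A^-0.5·C_B.
= (5.14×0.9340^0.5×5.270) / (0.526×0.9340) = 26.18/0.4913 = 53.3.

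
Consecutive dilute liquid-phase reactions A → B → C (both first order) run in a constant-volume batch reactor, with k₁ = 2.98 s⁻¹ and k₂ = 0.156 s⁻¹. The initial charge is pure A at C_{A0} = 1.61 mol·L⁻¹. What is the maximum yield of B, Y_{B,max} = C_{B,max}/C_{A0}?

Evaluating C_B at t_opt = ln(k₂/k₁)/(k₂−k₁) gives C_{B,max}/C_{A0} = (k₁/k₂)^[k₂/(k₂−k₁)].
= (2.98/0.156)^(0.156/(0.156−2.98)) = (19.10)^(-0.05524) = 0.8496.

0.850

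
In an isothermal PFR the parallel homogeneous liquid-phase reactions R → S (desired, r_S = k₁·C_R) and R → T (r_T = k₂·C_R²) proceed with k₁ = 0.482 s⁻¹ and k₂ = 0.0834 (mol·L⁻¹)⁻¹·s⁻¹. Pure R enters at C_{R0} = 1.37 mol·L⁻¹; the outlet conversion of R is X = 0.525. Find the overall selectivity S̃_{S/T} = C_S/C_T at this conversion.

5.76

C_R = C_{R0}(1−X) = 0.6508 mol·L⁻¹.
Along a PFR/batch, dC_S/dC_R = −r_S/(r_S+r_T) = −k₁/(k₁+k₂·C_R).
Integrating from C_{R0} to C_R: C_S = (0.482/0.0834)·ln[(0.482+0.0834·1.37)/(0.482+0.0834·0.651)] = 5.779·ln(0.5963/0.5363) = 0.6128 mol·L⁻¹.
C_T = (C_{R0}−C_R)−C_S = 0.1065 mol·L⁻¹; S̃_{S/T} = 0.6128/0.1065 = 5.76.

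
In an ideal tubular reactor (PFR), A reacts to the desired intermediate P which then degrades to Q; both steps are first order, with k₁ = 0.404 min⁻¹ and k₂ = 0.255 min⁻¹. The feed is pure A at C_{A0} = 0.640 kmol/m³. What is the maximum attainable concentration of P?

0.291 kmol/m³

For a first-order series the maximum intermediate yield is C_{P,max}/C_{A0} = (k₁/k₂)^[k₂/(k₂−k₁)].
= (0.404/0.255)^(0.255/(0.255−0.404)) = (1.584)^(-1.711) = 0.4550.
C_{P,max} = 0.4550×0.640 = 0.291 kmol/m³.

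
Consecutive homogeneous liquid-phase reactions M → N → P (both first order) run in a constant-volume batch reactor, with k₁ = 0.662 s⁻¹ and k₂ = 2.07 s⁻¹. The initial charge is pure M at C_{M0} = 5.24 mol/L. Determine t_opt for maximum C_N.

The intermediate peaks when r₁ = r₂, i.e. k₁e^(−k₁t) = k₂e^(−k₂t), giving t_opt = ln(k₂/k₁)/(k₂−k₁).
= ln(2.07/0.662)/(2.07−0.662) = ln(3.127)/1.408 = 1.140/1.408 = 0.810 s.

0.810 s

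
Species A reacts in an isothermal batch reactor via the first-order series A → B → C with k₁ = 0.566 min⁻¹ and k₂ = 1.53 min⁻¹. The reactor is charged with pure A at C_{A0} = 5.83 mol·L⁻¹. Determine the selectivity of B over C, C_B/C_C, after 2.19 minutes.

For first-order series with pure A initially, C_B(t) = k₁C_{A0}/(k₂−k₁)·(e^(−k₁t) − e^(−k₂t)).
e^(−k₁t) = e^(−0.566×2.19) = e^(−1.240) = 0.2895; e^(−k₂t) = e^(−3.351) = 0.03506.
C_B = 0.566×5.83/(1.53−0.566) × (0.2895−0.03506) = 3.423×0.2545 = 0.8710 mol·L⁻¹.
C_A = C_{A0}e^(−k₁t) = 1.688 mol·L⁻¹, so C_C = C_{A0}−C_A−C_B = 3.271 mol·L⁻¹; C_B/C_C = 0.266.

0.266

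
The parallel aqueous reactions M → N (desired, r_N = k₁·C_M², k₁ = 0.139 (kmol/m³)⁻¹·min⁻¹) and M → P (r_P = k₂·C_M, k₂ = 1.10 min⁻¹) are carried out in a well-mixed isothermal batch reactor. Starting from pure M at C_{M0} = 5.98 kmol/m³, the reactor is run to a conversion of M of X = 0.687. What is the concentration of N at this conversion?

C_M = C_{M0}(1−X) = 1.872 kmol/m³.
Along a PFR/batch, dC_P/dC_M = −r_P/(r_N+r_P) = −k₂/(k₂+k₁·C_M).
Integrating from C_{M0} to C_M: C_P = (1.10/0.139)·ln[(1.10+0.139·5.98)/(1.10+0.139·1.87)] = 7.914·ln(1.931/1.360) = 2.774 kmol/m³.
Then C_N = (C_{M0}−C_M) − C_P = 4.108 − 2.774 = 1.334 kmol/m³.

1.33 kmol/m³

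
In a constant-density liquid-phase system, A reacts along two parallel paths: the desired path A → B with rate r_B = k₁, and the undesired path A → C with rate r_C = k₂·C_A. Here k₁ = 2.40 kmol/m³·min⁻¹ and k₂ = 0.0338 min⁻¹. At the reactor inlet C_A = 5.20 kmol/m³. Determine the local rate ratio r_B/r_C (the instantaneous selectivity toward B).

S_{B/C} = r_B/r_C = (k₁)/(k₂·C_A) = (k₁/k₂)·C_A⁻¹.
= (2.40) / (0.0338×5.200) = 2.400/0.1758 = 13.7.
The undesired path is higher order in A, so low C_A (CSTR or dilute feed) favours B.

13.7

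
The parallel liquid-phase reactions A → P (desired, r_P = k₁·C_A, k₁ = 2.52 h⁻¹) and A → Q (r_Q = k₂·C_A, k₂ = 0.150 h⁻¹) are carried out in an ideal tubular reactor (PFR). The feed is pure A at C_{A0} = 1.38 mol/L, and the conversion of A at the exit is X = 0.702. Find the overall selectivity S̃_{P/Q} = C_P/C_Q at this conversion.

C_A = C_{A0}(1−X) = 0.4112 mol/L.
Both paths are first order in A, so the instantaneous fraction to P is constant: dC_P/d(−C_A) = k₁/(k₁+k₂) = 0.9438.
C_P = 0.9438·(C_{A0}−C_A) = 0.9438×0.9688 = 0.914 mol/L.
C_Q = (C_{A0}−C_A)−C_P = 0.05442 mol/L; S̃_{P/Q} = 0.9143/0.05442 = 16.8.

16.8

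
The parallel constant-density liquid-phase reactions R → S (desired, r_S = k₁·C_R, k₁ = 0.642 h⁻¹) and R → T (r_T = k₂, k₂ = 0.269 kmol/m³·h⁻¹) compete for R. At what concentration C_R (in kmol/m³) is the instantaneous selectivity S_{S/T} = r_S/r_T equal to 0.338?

0.142 kmol/m³

S_{S/T} = (k₁/k₂)·C_R ⇒ C_R = S·k₂/k₁.
= 0.338×0.269/0.642 = 0.142 kmol/m³.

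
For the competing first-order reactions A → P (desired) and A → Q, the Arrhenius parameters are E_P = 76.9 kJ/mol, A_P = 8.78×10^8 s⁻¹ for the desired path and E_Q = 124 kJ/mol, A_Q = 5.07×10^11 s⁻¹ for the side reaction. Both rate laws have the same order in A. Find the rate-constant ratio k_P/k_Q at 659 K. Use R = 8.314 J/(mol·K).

k_P/k_Q = (A_P/A_Q)·exp[−(E_P−E_Q)/(RT)] = (A_P/A_Q)·exp[(E_Q−E_P)/(RT)].
(E_Q−E_P)/(RT) = (124−76.9)×10³/(8.314×659) = 47100/5479 = 8.597.
k_P/k_Q = (8.78×10^8/5.07×10^11)·exp(8.597) = 0.001732 × 5413 = 9.37.

9.37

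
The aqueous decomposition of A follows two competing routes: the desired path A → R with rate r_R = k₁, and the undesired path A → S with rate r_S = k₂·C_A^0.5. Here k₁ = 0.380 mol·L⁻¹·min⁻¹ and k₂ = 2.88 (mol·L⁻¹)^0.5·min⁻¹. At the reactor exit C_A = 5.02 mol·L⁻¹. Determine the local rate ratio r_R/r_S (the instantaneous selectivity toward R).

S_{R/S} = r_R/r_S = (k₁)/(k₂·C_A^0.5) = (k₁/k₂)·C_A^-0.5.
= (0.380) / (2.88×5.020^0.5) = 0.3800/6.453 = 0.0589.
The undesired path is higher order in A, so low C_A (CSTR or dilute feed) favours R.

0.0589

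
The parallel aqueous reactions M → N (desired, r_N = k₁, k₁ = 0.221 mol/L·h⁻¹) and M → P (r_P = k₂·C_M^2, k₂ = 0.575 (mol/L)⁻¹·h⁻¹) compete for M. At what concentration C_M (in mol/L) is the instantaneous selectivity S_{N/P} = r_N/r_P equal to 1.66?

S_{N/P} = (k₁/k₂)·C_M^-2 ⇒ C_M = (S·k₂/k₁)^(-0.5).
= (1.66×0.575/0.221)^(-0.5) = (4.319)^(-0.5) = 0.481 mol/L.

0.481 mol/L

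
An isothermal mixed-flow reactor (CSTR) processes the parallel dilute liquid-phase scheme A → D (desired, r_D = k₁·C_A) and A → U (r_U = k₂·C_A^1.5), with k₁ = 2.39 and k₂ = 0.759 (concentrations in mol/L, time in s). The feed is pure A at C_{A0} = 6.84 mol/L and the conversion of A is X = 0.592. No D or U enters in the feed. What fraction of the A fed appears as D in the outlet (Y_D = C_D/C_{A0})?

0.387

Exit C_A = C_{A0}(1−X) = 6.84×0.408 = 2.791 mol/L.
A CSTR operates uniformly at the exit composition, giving r_D = 6.670 and r_U = 3.538 (each k·C_A^n at C_A = 2.791).
Fraction of consumed A going to D: r_D/(r_D+r_U) = 0.6534.
C_D = 0.6534·C_{A0}·X = 0.6534×6.84×0.592 = 2.65 mol/L; Y_D = C_D/C_{A0} = 0.387.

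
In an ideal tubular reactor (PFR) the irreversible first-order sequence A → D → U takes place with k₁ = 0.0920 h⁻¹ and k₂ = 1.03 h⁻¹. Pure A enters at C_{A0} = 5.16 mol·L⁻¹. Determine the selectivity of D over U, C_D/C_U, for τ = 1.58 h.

0.940

For first-order series with pure A initially, C_D(τ) = k₁C_{A0}/(k₂−k₁)·(e^(−k₁τ) − e^(−k₂τ)).
e^(−k₁τ) = e^(−0.0920×1.58) = e^(−0.1454) = 0.8647; e^(−k₂τ) = e^(−1.627) = 0.1964.
C_D = 0.0920×5.16/(1.03−0.0920) × (0.8647−0.1964) = 0.5061×0.6683 = 0.3382 mol·L⁻¹.
C_A = C_{A0}e^(−k₁τ) = 4.462 mol·L⁻¹, so C_U = C_{A0}−C_A−C_D = 0.3599 mol·L⁻¹; C_D/C_U = 0.940.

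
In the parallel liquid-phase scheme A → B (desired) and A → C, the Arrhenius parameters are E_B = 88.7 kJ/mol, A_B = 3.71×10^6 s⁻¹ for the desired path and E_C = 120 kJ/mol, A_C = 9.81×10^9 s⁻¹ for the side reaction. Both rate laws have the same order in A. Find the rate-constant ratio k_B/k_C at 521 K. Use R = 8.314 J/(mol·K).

0.520

k_B/k_C = (A_B/A_C)·exp[−(E_B−E_C)/(RT)] = (A_B/A_C)·exp[(E_C−E_B)/(RT)].
(E_C−E_B)/(RT) = (120−88.7)×10³/(8.314×521) = 31300/4332 = 7.226.
k_B/k_C = (3.71×10^6/9.81×10^9)·exp(7.226) = 3.782×10^-4 × 1375 = 0.520.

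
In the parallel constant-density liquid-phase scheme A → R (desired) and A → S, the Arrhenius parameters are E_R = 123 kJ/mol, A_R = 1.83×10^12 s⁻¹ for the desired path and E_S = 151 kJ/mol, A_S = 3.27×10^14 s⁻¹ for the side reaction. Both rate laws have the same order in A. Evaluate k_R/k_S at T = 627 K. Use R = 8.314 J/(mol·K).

Since both paths have the same order in A, the concentration cancels and S_{R/S} = k_R/k_S = (A_R/A_S)·exp[(E_S−E_R)/(RT)].
(E_S−E_R)/(RT) = (151−123)×10³/(8.314×627) = 28000/5213 = 5.371.
k_R/k_S = (1.83×10^12/3.27×10^14)·exp(5.371) = 0.005596 × 215.1 = 1.20.
Since E_R < E_S, lowering the temperature improves selectivity toward R.

1.20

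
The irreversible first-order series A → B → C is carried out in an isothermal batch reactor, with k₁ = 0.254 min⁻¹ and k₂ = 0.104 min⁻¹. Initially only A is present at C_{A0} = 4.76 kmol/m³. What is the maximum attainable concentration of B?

2.56 kmol/m³

At the optimum, C_{B,max}/C_{A0} = (k₁/k₂)^[k₂/(k₂−k₁)].
= (0.254/0.104)^(0.104/(0.104−0.254)) = (2.442)^(-0.6933) = 0.5384.
C_{B,max} = 0.5384×4.76 = 2.56 kmol/m³.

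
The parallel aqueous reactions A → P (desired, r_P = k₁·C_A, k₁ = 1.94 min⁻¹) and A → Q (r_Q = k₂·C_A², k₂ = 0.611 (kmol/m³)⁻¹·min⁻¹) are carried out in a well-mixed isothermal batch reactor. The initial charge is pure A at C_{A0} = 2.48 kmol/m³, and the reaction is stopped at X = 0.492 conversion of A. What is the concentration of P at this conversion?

0.772 kmol/m³

C_A = C_{A0}(1−X) = 1.260 kmol/m³.
Along a PFR/batch, dC_P/dC_A = −r_P/(r_P+r_Q) = −k₁/(k₁+k₂·C_A).
Integrating from C_{A0} to C_A: C_P = (1.94/0.611)·ln[(1.94+0.611·2.48)/(1.94+0.611·1.26)] = 3.175·ln(3.455/2.710) = 0.7717 kmol/m³.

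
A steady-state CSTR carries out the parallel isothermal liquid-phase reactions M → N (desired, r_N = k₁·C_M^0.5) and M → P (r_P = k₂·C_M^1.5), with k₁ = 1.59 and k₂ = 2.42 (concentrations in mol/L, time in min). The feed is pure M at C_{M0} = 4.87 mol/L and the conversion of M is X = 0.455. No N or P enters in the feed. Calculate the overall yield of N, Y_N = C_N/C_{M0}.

Exit C_M = C_{M0}(1−X) = 4.87×0.545 = 2.654 mol/L.
A CSTR operates uniformly at the exit composition, giving r_N = 2.590 and r_P = 10.46 (each k·C_M^n at C_M = 2.654).
Fraction of consumed M going to N: r_N/(r_N+r_P) = 0.1984.
C_N = 0.1984·C_{M0}·X = 0.1984×4.87×0.455 = 0.440 mol/L; Y_N = C_N/C_{M0} = 0.0903.

0.0903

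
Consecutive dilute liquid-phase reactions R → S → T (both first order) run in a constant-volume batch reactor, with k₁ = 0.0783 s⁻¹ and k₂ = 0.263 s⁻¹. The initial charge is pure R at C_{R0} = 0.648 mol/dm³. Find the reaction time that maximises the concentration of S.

For first-order series the maximum of C_S occurs at t_opt = ln(k₂/k₁)/(k₂−k₁).
= ln(0.263/0.0783)/(0.263−0.0783) = ln(3.359)/0.1847 = 1.212/0.1847 = 6.56 s.

6.56 s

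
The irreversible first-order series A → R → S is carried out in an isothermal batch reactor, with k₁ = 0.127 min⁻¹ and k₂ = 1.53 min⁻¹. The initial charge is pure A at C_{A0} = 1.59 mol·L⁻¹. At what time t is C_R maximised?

For first-order series the maximum of C_R occurs at t_opt = ln(k₂/k₁)/(k₂−k₁).
= ln(1.53/0.127)/(1.53−0.127) = ln(12.05)/1.403 = 2.489/1.403 = 1.77 min.

1.77 min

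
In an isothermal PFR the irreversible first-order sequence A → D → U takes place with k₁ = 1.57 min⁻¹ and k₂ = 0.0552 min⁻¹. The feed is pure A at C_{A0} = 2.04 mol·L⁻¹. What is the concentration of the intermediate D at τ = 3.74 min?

1.71 mol·L⁻¹

The intermediate concentration in a first-order A→B→C sequence is C_D = k₁C_{A0}(e^(−k₁τ) − e^(−k₂τ))/(k₂−k₁).
e^(−k₁τ) = e^(−1.57×3.74) = e^(−5.872) = 0.002818; e^(−k₂τ) = e^(−0.2064) = 0.8135.
C_D = 1.57×2.04/(0.0552−1.57) × (0.002818−0.8135) = (-2.114)×(-0.8107) = 1.714 mol·L⁻¹.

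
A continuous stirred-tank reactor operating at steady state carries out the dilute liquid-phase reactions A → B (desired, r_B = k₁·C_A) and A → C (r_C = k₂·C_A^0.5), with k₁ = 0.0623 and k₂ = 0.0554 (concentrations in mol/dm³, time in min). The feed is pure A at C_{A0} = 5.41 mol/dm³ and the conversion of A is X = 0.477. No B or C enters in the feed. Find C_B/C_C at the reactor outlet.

1.89

Exit C_A = C_{A0}(1−X) = 5.41×0.523 = 2.829 mol/dm³.
Rates in a CSTR are evaluated at the outlet concentration: r_B = 0.0623×2.829 = 0.1763, r_C = 0.0554×2.829^0.5 = 0.09319.
Overall selectivity = C_B/C_C = r_Bτ/(r_Cτ) = r_B/r_C = 1.89.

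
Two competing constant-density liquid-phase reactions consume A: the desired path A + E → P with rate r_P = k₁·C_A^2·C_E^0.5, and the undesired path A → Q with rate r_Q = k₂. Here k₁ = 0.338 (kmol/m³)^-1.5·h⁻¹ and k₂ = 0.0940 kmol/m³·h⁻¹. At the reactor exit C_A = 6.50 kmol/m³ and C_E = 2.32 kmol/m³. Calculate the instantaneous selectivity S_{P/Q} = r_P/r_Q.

231

S_{P/Q} = r_P/r_Q = (k₁·C_A^2·C_E^0.5)/(k₂) = (k₁/k₂)·C_A^2·C_E^0.5.
= (0.338×6.500^2×2.320^0.5) / (0.0940) = 21.75/0.09400 = 231.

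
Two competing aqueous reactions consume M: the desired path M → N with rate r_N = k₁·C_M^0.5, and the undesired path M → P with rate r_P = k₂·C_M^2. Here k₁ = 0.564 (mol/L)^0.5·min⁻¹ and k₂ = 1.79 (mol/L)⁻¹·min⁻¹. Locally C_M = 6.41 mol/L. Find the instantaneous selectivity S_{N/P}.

0.0194

S_{N/P} = r_N/r_P = (k₁·C_M^0.5)/(k₂·C_M^2) = (k₁/k₂)·C_M^-1.5.
= (0.564×6.410^0.5) / (1.79×6.410^2) = 1.428/73.55 = 0.0194.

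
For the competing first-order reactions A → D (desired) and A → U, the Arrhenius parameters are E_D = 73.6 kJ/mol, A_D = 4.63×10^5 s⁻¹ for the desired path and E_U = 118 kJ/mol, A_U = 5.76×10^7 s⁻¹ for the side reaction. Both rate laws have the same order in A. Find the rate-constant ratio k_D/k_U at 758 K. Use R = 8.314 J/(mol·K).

Since both paths have the same order in A, the concentration cancels and S_{D/U} = k_D/k_U = (A_D/A_U)·exp[(E_U−E_D)/(RT)].
(E_U−E_D)/(RT) = (118−73.6)×10³/(8.314×758) = 44400/6302 = 7.045.
k_D/k_U = (4.63×10^5/5.76×10^7)·exp(7.045) = 0.008038 × 1148 = 9.22.

9.22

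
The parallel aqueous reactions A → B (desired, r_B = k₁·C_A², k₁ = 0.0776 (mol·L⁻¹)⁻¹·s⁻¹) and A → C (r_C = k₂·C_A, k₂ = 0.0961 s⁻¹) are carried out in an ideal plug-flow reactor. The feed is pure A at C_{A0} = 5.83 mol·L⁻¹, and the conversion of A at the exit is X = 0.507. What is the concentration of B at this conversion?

2.29 mol·L⁻¹

C_A = C_{A0}(1−X) = 2.874 mol·L⁻¹.
Along a PFR/batch, dC_C/dC_A = −r_C/(r_B+r_C) = −k₂/(k₂+k₁·C_A).
Integrating from C_{A0} to C_A: C_C = (0.0961/0.0776)·ln[(0.0961+0.0776·5.83)/(0.0961+0.0776·2.87)] = 1.238·ln(0.5485/0.3191) = 0.6707 mol·L⁻¹.
Then C_B = (C_{A0}−C_A) − C_C = 2.956 − 0.6707 = 2.285 mol·L⁻¹.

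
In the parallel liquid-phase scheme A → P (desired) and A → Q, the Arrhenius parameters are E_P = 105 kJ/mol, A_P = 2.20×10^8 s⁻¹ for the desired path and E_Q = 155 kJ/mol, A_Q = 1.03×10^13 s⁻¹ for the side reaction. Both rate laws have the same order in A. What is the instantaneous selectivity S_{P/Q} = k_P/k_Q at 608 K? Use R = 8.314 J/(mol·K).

Since both paths have the same order in A, the concentration cancels and S_{P/Q} = k_P/k_Q = (A_P/A_Q)·exp[(E_Q−E_P)/(RT)].
(E_Q−E_P)/(RT) = (155−105)×10³/(8.314×608) = 50000/5055 = 9.891.
k_P/k_Q = (2.20×10^8/1.03×10^13)·exp(9.891) = 2.136×10^-5 × 19759 = 0.422.

0.422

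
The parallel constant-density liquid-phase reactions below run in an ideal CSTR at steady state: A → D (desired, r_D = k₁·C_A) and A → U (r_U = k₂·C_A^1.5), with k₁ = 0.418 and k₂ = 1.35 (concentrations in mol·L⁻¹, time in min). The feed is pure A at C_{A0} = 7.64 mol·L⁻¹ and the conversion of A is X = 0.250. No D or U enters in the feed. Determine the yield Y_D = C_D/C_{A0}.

0.0286

Exit C_A = C_{A0}(1−X) = 7.64×0.750 = 5.730 mol·L⁻¹.
In a CSTR the entire volume is at exit conditions, so r_D = 0.418×5.730 = 2.395 and r_U = 1.35×5.730^1.5 = 18.52.
Fraction of consumed A going to D: r_D/(r_D+r_U) = 0.1145.
C_D = 0.1145·C_{A0}·X = 0.1145×7.64×0.250 = 0.219 mol·L⁻¹; Y_D = C_D/C_{A0} = 0.0286.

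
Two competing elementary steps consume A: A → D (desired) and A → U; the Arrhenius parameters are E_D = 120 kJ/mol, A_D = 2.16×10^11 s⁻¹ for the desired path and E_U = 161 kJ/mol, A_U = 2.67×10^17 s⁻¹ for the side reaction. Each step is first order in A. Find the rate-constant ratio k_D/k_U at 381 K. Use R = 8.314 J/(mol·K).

0.338

Since both paths have the same order in A, the concentration cancels and S_{D/U} = k_D/k_U = (A_D/A_U)·exp[(E_U−E_D)/(RT)].
(E_U−E_D)/(RT) = (161−120)×10³/(8.314×381) = 41000/3168 = 12.94.
k_D/k_U = (2.16×10^11/2.67×10^17)·exp(12.94) = 8.090×10^-7 × 4.181×10^5 = 0.338.
Since E_D < E_U, lowering the temperature improves selectivity toward D.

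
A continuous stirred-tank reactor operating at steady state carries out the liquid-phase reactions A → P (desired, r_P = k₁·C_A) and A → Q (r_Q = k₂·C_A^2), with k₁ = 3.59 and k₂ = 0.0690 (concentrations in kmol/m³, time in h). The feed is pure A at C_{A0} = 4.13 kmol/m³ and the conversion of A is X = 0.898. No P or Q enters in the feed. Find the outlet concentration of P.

Exit C_A = C_{A0}(1−X) = 4.13×0.102 = 0.4213 kmol/m³.
A CSTR operates uniformly at the exit composition, giving r_P = 1.512 and r_Q = 0.01224 (each k·C_A^n at C_A = 0.4213).
Fraction of consumed A going to P: r_P/(r_P+r_Q) = 0.9920.
C_P = 0.9920·C_{A0}·X = 0.9920×4.13×0.898 = 3.68 kmol/m³.

3.68 kmol/m³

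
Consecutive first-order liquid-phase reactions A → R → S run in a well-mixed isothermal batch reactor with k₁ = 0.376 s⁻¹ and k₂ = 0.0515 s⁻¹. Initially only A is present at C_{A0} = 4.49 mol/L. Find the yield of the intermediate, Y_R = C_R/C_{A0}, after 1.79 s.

0.466

The intermediate concentration in a first-order A→B→C sequence is C_R = k₁C_{A0}(e^(−k₁t) − e^(−k₂t))/(k₂−k₁).
e^(−k₁t) = e^(−0.376×1.79) = e^(−0.6730) = 0.5102; e^(−k₂t) = e^(−0.09219) = 0.9119.
C_R = 0.376×4.49/(0.0515−0.376) × (0.5102−0.9119) = (-5.203)×(-0.4018) = 2.090 mol/L.
Y_R = C_R/C_{A0} = 2.090/4.49 = 0.466.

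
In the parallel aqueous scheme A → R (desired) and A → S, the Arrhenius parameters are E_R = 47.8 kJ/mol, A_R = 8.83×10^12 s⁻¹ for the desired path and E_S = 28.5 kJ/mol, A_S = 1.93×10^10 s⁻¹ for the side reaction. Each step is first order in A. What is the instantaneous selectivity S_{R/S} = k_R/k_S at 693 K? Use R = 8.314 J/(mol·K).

16.1

Since both paths have the same order in A, the concentration cancels and S_{R/S} = k_R/k_S = (A_R/A_S)·exp[(E_S−E_R)/(RT)].
(E_S−E_R)/(RT) = (28.5−47.8)×10³/(8.314×693) = -19300/5762 = -3.350.
k_R/k_S = (8.83×10^12/1.93×10^10)·exp(-3.350) = 457.5 × 0.03509 = 16.1.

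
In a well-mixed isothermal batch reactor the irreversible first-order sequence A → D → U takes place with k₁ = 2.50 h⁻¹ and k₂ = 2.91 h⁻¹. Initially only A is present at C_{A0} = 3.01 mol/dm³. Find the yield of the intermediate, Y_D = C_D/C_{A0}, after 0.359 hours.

For first-order series with pure A initially, C_D(t) = k₁C_{A0}/(k₂−k₁)·(e^(−k₁t) − e^(−k₂t)).
e^(−k₁t) = e^(−2.50×0.359) = e^(−0.8975) = 0.4076; e^(−k₂t) = e^(−1.045) = 0.3518.
C_D = 2.50×3.01/(2.91−2.50) × (0.4076−0.3518) = 18.35×0.05579 = 1.024 mol/dm³.
Y_D = C_D/C_{A0} = 1.024/3.01 = 0.340.

0.340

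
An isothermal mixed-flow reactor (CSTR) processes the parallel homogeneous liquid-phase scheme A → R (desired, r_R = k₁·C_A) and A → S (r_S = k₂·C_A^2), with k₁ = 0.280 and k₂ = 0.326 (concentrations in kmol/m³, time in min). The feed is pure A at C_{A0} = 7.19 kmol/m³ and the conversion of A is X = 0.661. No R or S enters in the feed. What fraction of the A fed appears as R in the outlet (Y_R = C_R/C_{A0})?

Exit C_A = C_{A0}(1−X) = 7.19×0.339 = 2.437 kmol/m³.
In a CSTR the entire volume is at exit conditions, so r_R = 0.280×2.437 = 0.6825 and r_S = 0.326×2.437^2 = 1.937.
Fraction of consumed A going to R: r_R/(r_R+r_S) = 0.2606.
C_R = 0.2606·C_{A0}·X = 0.2606×7.19×0.661 = 1.24 kmol/m³; Y_R = C_R/C_{A0} = 0.172.

0.172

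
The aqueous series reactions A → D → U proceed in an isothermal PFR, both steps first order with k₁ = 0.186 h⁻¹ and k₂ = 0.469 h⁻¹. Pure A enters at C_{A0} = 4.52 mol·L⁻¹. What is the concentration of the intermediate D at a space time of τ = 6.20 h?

The intermediate concentration in a first-order A→B→C sequence is C_D = k₁C_{A0}(e^(−k₁τ) − e^(−k₂τ))/(k₂−k₁).
e^(−k₁τ) = e^(−0.186×6.20) = e^(−1.153) = 0.3156; e^(−k₂τ) = e^(−2.908) = 0.05460.
C_D = 0.186×4.52/(0.469−0.186) × (0.3156−0.05460) = 2.971×0.2610 = 0.7755 mol·L⁻¹.

0.775 mol·L⁻¹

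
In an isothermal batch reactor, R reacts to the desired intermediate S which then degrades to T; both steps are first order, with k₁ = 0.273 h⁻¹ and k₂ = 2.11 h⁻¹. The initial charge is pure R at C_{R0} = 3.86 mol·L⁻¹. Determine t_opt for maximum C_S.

1.11 h

The intermediate peaks when r₁ = r₂, i.e. k₁e^(−k₁t) = k₂e^(−k₂t), giving t_opt = ln(k₂/k₁)/(k₂−k₁).
= ln(2.11/0.273)/(2.11−0.273) = ln(7.729)/1.837 = 2.045/1.837 = 1.11 h.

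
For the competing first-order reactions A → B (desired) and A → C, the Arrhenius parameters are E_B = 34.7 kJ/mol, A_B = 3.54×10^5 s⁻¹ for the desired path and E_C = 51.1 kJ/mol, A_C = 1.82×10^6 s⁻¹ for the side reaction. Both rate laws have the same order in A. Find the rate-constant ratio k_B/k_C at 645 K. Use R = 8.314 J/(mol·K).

4.14

With equal orders, S_{B/C} = k_B/k_C = (A_B/A_C)·exp[(E_C−E_B)/(RT)].
(E_C−E_B)/(RT) = (51.1−34.7)×10³/(8.314×645) = 16400/5363 = 3.058.
k_B/k_C = (3.54×10^5/1.82×10^6)·exp(3.058) = 0.1945 × 21.29 = 4.14.
Since E_B < E_C, lowering the temperature improves selectivity toward B.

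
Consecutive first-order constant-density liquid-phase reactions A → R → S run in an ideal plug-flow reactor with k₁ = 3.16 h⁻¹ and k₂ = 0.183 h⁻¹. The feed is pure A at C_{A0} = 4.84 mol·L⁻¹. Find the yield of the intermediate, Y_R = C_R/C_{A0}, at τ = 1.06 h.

0.837

For first-order series with pure A initially, C_R(τ) = k₁C_{A0}/(k₂−k₁)·(e^(−k₁τ) − e^(−k₂τ)).
e^(−k₁τ) = e^(−3.16×1.06) = e^(−3.350) = 0.03510; e^(−k₂τ) = e^(−0.1940) = 0.8237.
C_R = 3.16×4.84/(0.183−3.16) × (0.03510−0.8237) = (-5.138)×(-0.7886) = 4.051 mol·L⁻¹.
Y_R = C_R/C_{A0} = 4.051/4.84 = 0.837.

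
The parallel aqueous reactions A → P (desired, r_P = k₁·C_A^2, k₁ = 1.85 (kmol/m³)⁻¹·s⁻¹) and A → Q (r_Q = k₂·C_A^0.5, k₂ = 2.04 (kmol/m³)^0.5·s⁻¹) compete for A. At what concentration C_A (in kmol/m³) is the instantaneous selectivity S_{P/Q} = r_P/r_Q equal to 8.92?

S_{P/Q} = (k₁/k₂)·C_A^1.5 ⇒ C_A = (S·k₂/k₁)^(1/1.5).
= (8.92×2.04/1.85)^(0.6667) = (9.836)^(0.6667) = 4.59 kmol/m³.

4.59 kmol/m³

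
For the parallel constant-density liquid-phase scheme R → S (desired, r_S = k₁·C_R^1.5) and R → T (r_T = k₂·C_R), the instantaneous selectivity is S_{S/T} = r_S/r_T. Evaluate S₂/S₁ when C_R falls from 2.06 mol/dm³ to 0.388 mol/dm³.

S_{S/T} = (k₁/k₂)·C_R^0.5, so S₂/S₁ = (C_{R,2}/C_{R,1})^0.5.
= (0.388/2.06)^0.5 = (0.1883)^0.5 = 0.434.

0.434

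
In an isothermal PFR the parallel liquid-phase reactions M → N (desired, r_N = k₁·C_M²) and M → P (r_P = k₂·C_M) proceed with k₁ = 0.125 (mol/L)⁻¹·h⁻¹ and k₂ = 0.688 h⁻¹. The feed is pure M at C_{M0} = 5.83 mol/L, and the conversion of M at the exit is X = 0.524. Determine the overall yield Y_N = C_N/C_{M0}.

C_M = C_{M0}(1−X) = 2.775 mol/L.
Along a PFR/batch, dC_P/dC_M = −r_P/(r_N+r_P) = −k₂/(k₂+k₁·C_M).
Integrating from C_{M0} to C_M: C_P = (0.688/0.125)·ln[(0.688+0.125·5.83)/(0.688+0.125·2.78)] = 5.504·ln(1.417/1.035) = 1.729 mol/L.
Then C_N = (C_{M0}−C_M) − C_P = 3.055 − 1.729 = 1.326 mol/L.
Y_N = C_N/C_{M0} = 1.326/5.83 = 0.227.

0.227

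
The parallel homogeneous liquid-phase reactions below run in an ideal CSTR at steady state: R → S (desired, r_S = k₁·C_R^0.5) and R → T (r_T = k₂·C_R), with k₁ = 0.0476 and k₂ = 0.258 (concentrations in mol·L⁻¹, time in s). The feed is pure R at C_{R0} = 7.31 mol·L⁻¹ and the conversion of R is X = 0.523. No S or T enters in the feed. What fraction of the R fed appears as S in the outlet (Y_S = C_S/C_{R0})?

Exit C_R = C_{R0}(1−X) = 7.31×0.477 = 3.487 mol·L⁻¹.
In a CSTR the entire volume is at exit conditions, so r_S = 0.0476×3.487^0.5 = 0.08888 and r_T = 0.258×3.487 = 0.8996.
Fraction of consumed R going to S: r_S/(r_S+r_T) = 0.08992.
C_S = 0.08992·C_{R0}·X = 0.08992×7.31×0.523 = 0.344 mol·L⁻¹; Y_S = C_S/C_{R0} = 0.0470.

0.0470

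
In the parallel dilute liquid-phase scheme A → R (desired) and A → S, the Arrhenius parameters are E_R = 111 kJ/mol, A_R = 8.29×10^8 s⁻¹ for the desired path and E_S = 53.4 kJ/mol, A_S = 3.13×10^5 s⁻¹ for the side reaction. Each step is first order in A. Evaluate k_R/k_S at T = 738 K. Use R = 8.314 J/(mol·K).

0.222

k_R/k_S = (A_R/A_S)·exp[−(E_R−E_S)/(RT)] = (A_R/A_S)·exp[(E_S−E_R)/(RT)].
(E_S−E_R)/(RT) = (53.4−111)×10³/(8.314×738) = -57600/6136 = -9.388.
k_R/k_S = (8.29×10^8/3.13×10^5)·exp(-9.388) = 2649 × 8.375×10^-5 = 0.222.
Since E_R > E_S, raising the temperature improves selectivity toward R.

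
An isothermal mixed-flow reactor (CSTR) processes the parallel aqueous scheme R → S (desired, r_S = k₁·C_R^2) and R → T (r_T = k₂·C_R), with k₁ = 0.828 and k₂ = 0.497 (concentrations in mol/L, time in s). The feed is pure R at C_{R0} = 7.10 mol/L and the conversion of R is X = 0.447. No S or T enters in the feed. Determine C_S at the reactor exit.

2.75 mol/L

Exit C_R = C_{R0}(1−X) = 7.10×0.553 = 3.926 mol/L.
Rates in a CSTR are evaluated at the outlet concentration: r_S = 0.828×3.926^2 = 12.76, r_T = 0.497×3.926 = 1.951.
Fraction of consumed R going to S: r_S/(r_S+r_T) = 0.8674.
C_S = 0.8674·C_{R0}·X = 0.8674×7.10×0.447 = 2.75 mol/L.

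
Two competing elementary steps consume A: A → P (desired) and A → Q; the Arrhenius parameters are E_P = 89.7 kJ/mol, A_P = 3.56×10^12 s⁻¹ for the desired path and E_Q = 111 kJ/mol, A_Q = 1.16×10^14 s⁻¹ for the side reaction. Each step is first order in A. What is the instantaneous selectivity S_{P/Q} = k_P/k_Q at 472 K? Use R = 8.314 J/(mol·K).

6.99

Since both paths have the same order in A, the concentration cancels and S_{P/Q} = k_P/k_Q = (A_P/A_Q)·exp[(E_Q−E_P)/(RT)].
(E_Q−E_P)/(RT) = (111−89.7)×10³/(8.314×472) = 21300/3924 = 5.428.
k_P/k_Q = (3.56×10^12/1.16×10^14)·exp(5.428) = 0.03069 × 227.7 = 6.99.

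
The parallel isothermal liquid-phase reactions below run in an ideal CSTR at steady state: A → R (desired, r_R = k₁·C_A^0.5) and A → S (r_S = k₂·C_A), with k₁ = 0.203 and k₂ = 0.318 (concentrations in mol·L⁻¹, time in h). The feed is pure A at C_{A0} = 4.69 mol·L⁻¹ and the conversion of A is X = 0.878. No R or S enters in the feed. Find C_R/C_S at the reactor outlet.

0.844

Exit C_A = C_{A0}(1−X) = 4.69×0.122 = 0.5722 mol·L⁻¹.
In a CSTR the entire volume is at exit conditions, so r_R = 0.203×0.5722^0.5 = 0.1536 and r_S = 0.318×0.5722 = 0.1820.
Overall selectivity = C_R/C_S = r_Rτ/(r_Sτ) = r_R/r_S = 0.844.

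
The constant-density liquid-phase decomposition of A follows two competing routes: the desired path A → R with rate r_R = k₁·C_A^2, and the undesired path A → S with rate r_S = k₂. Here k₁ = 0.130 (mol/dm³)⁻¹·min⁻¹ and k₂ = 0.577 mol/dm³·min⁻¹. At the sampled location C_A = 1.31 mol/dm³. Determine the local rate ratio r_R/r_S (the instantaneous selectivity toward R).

0.387

S_{R/S} = r_R/r_S = (k₁·C_A^2)/(k₂) = (k₁/k₂)·C_A^2.
= (0.130×1.310^2) / (0.577) = 0.2231/0.5770 = 0.387.
Since the desired path is higher order in A, keeping C_A high (PFR or concentrated feed) favours R.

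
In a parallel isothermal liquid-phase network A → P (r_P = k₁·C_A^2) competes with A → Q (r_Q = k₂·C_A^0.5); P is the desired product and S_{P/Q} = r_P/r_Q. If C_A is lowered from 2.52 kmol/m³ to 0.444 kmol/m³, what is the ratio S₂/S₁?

0.0740

S_{P/Q} = (k₁/k₂)·C_A^1.5, so S₂/S₁ = (C_{A,2}/C_{A,1})^1.5.
= (0.444/2.52)^1.5 = (0.1762)^1.5 = 0.0740.
Selectivity toward P falls as C_A falls — high-concentration operation is favoured.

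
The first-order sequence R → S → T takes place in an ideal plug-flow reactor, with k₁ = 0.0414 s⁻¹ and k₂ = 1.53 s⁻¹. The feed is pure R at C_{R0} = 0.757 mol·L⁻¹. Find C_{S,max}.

0.0185 mol·L⁻¹

At the optimum, C_{S,max}/C_{R0} = (k₁/k₂)^[k₂/(k₂−k₁)].
= (0.0414/1.53)^(1.53/(1.53−0.0414)) = (0.02706)^(1.028) = 0.02447.
C_{S,max} = 0.02447×0.757 = 0.0185 mol·L⁻¹.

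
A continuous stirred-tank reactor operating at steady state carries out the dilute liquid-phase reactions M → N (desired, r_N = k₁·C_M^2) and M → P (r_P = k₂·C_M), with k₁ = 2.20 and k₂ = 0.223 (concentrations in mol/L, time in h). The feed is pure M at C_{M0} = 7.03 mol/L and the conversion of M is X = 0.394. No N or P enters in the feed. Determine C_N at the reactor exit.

Exit C_M = C_{M0}(1−X) = 7.03×0.606 = 4.260 mol/L.
A CSTR operates uniformly at the exit composition, giving r_N = 39.93 and r_P = 0.9500 (each k·C_M^n at C_M = 4.260).
Fraction of consumed M going to N: r_N/(r_N+r_P) = 0.9768.
C_N = 0.9768·C_{M0}·X = 0.9768×7.03×0.394 = 2.71 mol/L.

2.71 mol/L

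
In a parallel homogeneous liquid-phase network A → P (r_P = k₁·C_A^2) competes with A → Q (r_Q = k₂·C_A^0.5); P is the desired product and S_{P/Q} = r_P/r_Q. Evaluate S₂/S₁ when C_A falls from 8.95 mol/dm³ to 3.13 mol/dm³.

S_{P/Q} = (k₁/k₂)·C_A^1.5, so S₂/S₁ = (C_{A,2}/C_{A,1})^1.5.
= (3.13/8.95)^1.5 = (0.3497)^1.5 = 0.207.

0.207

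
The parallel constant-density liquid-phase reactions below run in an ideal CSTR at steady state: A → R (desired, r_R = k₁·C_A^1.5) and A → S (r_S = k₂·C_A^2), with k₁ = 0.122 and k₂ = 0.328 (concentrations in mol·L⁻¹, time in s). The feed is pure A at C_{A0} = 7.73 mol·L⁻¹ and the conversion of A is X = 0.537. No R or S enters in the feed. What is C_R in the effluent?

Exit C_A = C_{A0}(1−X) = 7.73×0.463 = 3.579 mol·L⁻¹.
A CSTR operates uniformly at the exit composition, giving r_R = 0.8260 and r_S = 4.201 (each k·C_A^n at C_A = 3.579).
Fraction of consumed A going to R: r_R/(r_R+r_S) = 0.1643.
C_R = 0.1643·C_{A0}·X = 0.1643×7.73×0.537 = 0.682 mol·L⁻¹.

0.682 mol·L⁻¹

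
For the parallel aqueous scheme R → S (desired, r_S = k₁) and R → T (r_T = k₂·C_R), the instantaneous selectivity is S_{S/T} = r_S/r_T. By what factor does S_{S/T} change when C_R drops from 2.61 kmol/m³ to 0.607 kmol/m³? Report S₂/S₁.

S_{S/T} = (k₁/k₂)·C_R⁻¹, so S₂/S₁ = (C_{R,2}/C_{R,1})⁻¹.
= 2.61/0.607 = 4.30.

4.30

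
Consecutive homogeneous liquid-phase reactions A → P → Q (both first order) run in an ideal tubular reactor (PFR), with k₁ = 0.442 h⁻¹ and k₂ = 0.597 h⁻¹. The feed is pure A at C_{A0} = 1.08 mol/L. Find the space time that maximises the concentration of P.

For first-order series the maximum of C_P occurs at τ_opt = ln(k₂/k₁)/(k₂−k₁).
= ln(0.597/0.442)/(0.597−0.442) = ln(1.351)/0.1550 = 0.3006/0.1550 = 1.94 h.

1.94 h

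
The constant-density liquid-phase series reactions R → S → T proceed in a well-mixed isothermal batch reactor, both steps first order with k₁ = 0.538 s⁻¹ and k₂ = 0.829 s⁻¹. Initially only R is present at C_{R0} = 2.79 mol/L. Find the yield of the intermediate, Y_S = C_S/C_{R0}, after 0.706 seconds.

0.235

Solving the coupled first-order balances gives C_S(t) = [k₁/(k₂−k₁)]·C_{R0}·(e^(−k₁t) − e^(−k₂t)).
e^(−k₁t) = e^(−0.538×0.706) = e^(−0.3798) = 0.6840; e^(−k₂t) = e^(−0.5853) = 0.5570.
C_S = 0.538×2.79/(0.829−0.538) × (0.6840−0.5570) = 5.158×0.1270 = 0.6552 mol/L.
Y_S = C_S/C_{R0} = 0.6552/2.79 = 0.235.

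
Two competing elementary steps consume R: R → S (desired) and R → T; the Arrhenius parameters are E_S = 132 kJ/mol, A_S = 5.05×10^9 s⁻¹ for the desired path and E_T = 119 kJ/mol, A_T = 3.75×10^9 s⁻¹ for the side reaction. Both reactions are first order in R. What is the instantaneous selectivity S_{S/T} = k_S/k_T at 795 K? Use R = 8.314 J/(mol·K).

With equal orders, S_{S/T} = k_S/k_T = (A_S/A_T)·exp[(E_T−E_S)/(RT)].
(E_T−E_S)/(RT) = (119−132)×10³/(8.314×795) = -13000/6610 = -1.967.
k_S/k_T = (5.05×10^9/3.75×10^9)·exp(-1.967) = 1.347 × 0.1399 = 0.188.
Since E_S > E_T, raising the temperature improves selectivity toward S.

0.188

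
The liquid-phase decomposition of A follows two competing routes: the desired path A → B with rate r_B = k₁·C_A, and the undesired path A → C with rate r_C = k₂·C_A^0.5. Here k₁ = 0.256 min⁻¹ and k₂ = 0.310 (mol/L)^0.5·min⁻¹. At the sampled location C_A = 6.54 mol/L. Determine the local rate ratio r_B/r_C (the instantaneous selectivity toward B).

2.11

S_{B/C} = r_B/r_C = (k₁·C_A)/(k₂·C_A^0.5) = (k₁/k₂)·C_A^0.5.
= (0.256×6.540) / (0.310×6.540^0.5) = 1.674/0.7928 = 2.11.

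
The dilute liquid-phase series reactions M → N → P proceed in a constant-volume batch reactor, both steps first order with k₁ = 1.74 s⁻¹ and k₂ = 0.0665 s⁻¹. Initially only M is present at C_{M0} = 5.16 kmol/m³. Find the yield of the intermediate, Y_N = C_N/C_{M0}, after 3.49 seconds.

0.822

For first-order series with pure M initially, C_N(t) = k₁C_{M0}/(k₂−k₁)·(e^(−k₁t) − e^(−k₂t)).
e^(−k₁t) = e^(−1.74×3.49) = e^(−6.073) = 0.002305; e^(−k₂t) = e^(−0.2321) = 0.7929.
C_N = 1.74×5.16/(0.0665−1.74) × (0.002305−0.7929) = (-5.365)×(-0.7906) = 4.241 kmol/m³.
Y_N = C_N/C_{M0} = 4.241/5.16 = 0.822.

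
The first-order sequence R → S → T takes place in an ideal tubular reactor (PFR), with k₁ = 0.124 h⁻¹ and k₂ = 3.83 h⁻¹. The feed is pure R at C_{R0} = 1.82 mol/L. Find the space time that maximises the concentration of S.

0.926 h

For first-order series the maximum of C_S occurs at τ_opt = ln(k₂/k₁)/(k₂−k₁).
= ln(3.83/0.124)/(3.83−0.124) = ln(30.89)/3.706 = 3.430/3.706 = 0.926 h.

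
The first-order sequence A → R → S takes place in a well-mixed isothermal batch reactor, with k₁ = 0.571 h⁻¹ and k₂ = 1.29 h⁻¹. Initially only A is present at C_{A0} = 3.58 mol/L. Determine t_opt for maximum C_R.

The intermediate peaks when r₁ = r₂, i.e. k₁e^(−k₁t) = k₂e^(−k₂t), giving t_opt = ln(k₂/k₁)/(k₂−k₁).
= ln(1.29/0.571)/(1.29−0.571) = ln(2.259)/0.7190 = 0.8150/0.7190 = 1.13 h.

1.13 h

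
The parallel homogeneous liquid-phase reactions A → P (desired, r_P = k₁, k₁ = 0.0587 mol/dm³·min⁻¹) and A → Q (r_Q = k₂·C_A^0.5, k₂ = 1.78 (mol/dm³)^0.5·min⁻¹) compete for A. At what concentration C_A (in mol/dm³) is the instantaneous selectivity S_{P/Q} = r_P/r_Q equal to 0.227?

0.0211 mol/dm³

S_{P/Q} = (k₁/k₂)·C_A^-0.5 ⇒ C_A = (S·k₂/k₁)^(-2).
= (0.227×1.78/0.0587)^(-2) = (6.883)^(-2) = 0.0211 mol/dm³.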